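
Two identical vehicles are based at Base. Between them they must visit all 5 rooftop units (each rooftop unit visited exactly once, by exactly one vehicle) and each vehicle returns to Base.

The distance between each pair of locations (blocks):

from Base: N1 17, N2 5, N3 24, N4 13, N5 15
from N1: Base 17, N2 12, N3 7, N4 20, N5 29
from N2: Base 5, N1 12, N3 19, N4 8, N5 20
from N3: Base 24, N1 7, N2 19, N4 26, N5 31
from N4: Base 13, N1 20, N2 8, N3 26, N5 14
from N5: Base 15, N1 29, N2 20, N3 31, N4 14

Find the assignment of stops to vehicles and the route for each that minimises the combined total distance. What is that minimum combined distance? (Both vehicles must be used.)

Check every non-empty split of the stops between the two vehicles; for each half take its own optimal tour:
  {N1} + {N2, N3, N4, N5}: 34 + 79 = 113
  {N2} + {N1, N3, N4, N5}: 10 + 79 = 89
  {N1, N2} + {N3, N4, N5}: 34 + 79 = 113
  {N3} + {N1, N2, N4, N5}: 48 + 66 = 114
  {N1, N3} + {N2, N4, N5}: 48 + 42 = 90
  {N2, N3} + {N1, N4, N5}: 48 + 66 = 114
  … (15 splits in total)
Best: vehicle 1 Base → N2 → Base = 10; vehicle 2 Base → N1 → N3 → N4 → N5 → Base = 79; combined 89.

89 blocks — the smallest possible combined total.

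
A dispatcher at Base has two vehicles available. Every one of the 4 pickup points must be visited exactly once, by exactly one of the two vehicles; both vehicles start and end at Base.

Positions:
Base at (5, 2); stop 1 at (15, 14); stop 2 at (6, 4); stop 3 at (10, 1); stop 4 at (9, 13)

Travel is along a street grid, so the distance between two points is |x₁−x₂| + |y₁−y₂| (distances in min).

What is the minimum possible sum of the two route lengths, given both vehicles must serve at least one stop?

Try each way of splitting the stops between the two vehicles (each non-empty) and, for each split, find the best tour for each vehicle:
  {stop 1} + {stop 2, stop 3, stop 4}: 44 + 34 = 78
  {stop 2} + {stop 1, stop 3, stop 4}: 6 + 46 = 52
  {stop 1, stop 2} + {stop 3, stop 4}: 44 + 34 = 78
  {stop 3} + {stop 1, stop 2, stop 4}: 12 + 44 = 56
  {stop 1, stop 3} + {stop 2, stop 4}: 46 + 30 = 76
  {stop 2, stop 3} + {stop 1, stop 4}: 16 + 44 = 60
  … (7 splits in total)
Best: vehicle 1 Base → stop 2 → Base = 6; vehicle 2 Base → stop 3 → stop 1 → stop 4 → Base = 46; combined 52.

Minimum combined distance: 52 min.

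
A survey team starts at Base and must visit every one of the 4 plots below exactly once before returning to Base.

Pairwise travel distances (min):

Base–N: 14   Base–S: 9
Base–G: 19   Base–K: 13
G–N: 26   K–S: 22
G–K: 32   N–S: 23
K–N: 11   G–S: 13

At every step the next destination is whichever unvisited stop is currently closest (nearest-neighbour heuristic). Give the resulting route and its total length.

Base → [S:9 / K:13 / N:14 / G:19] → S (9)
S → [G:13 / K:22 / N:23] → G (13)
G → [N:26 / K:32] → N (26)
N → [K:11] → K (11)
Return K→Base: 13.
Total = 9 + 13 + 26 + 11 + 13 = 72.

Total distance 72 min via the nearest-neighbour route Base → S → G → N → K → Base.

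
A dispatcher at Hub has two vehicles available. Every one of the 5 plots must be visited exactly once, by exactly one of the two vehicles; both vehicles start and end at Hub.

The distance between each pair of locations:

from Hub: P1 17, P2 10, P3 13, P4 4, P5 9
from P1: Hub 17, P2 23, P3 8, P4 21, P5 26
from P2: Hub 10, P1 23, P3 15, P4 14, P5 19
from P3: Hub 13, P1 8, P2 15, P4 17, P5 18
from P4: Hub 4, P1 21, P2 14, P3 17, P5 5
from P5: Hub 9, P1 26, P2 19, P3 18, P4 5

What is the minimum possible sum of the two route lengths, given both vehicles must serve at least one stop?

68 — the smallest possible combined total.

Try each way of splitting the stops between the two vehicles (each non-empty) and, for each split, find the best tour for each vehicle:
  {P1} + {P2, P3, P4, P5}: 34 + 52 = 86
  {P2} + {P1, P3, P4, P5}: 20 + 52 = 72
  {P1, P2} + {P3, P4, P5}: 50 + 40 = 90
  {P3} + {P1, P2, P4, P5}: 26 + 68 = 94
  {P1, P3} + {P2, P4, P5}: 38 + 38 = 76
  {P2, P3} + {P1, P4, P5}: 38 + 52 = 90
  … (15 splits in total)
  {P1, P2, P3} + {P4, P5}: 50 + 18 = 68  ← best
Best: vehicle 1 Hub → P1 → P3 → P2 → Hub = 50; vehicle 2 Hub → P4 → P5 → Hub = 18; combined 68.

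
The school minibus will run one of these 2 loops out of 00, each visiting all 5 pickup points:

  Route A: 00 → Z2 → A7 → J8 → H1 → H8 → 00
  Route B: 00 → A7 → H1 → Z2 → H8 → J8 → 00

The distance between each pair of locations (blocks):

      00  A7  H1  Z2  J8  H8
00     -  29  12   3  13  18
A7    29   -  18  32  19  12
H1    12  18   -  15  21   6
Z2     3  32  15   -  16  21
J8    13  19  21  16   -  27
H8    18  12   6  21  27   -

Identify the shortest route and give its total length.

Route A: 3 + 32 + 19 + 21 + 6 + 18 = 99
Route B: 29 + 18 + 15 + 21 + 27 + 13 = 123

Shortest is Route A, total 99 blocks.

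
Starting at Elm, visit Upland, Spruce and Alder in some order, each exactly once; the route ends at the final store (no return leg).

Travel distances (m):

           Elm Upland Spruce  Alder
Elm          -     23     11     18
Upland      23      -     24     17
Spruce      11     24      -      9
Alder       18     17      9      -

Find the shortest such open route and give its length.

There are 3! = 6 possible orderings.
Elm - Upland - Spruce - Alder: 23+24+9 = 56
Elm - Upland - Alder - Spruce: 23+17+9 = 49
Elm - Spruce - Upland - Alder: 11+24+17 = 52
Elm - Spruce - Alder - Upland: 11+9+17 = 37
Elm - Alder - Upland - Spruce: 18+17+24 = 59
Elm - Alder - Spruce - Upland: 18+9+24 = 51
The minimum is 37.
One shortest path: Elm → Spruce → Alder → Upland.

37 m — the minimum one-way total.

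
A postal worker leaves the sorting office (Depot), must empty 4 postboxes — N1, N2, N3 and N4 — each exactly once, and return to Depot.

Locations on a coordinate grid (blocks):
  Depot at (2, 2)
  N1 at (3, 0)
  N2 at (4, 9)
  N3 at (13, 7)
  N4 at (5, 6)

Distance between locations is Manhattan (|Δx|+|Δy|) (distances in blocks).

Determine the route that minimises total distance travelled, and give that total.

Depot → N1 → N2 → N3 → N4 → Depot: 3+10+11+9+7 = 40
Depot → N1 → N2 → N4 → N3 → Depot: 3+10+4+9+16 = 42
Depot → N1 → N3 → N2 → N4 → Depot: 3+17+11+4+7 = 42
Depot → N1 → N3 → N4 → N2 → Depot: 3+17+9+4+9 = 42
Depot → N1 → N4 → N2 → N3 → Depot: 3+8+4+11+16 = 42
Depot → N1 → N4 → N3 → N2 → Depot: 3+8+9+11+9 = 40
Depot → N2 → N1 → N3 → N4 → Depot: 9+10+17+9+7 = 52
Depot → N2 → N1 → N4 → N3 → Depot: 9+10+8+9+16 = 52
Depot → N2 → N3 → N1 → N4 → Depot: 9+11+17+8+7 = 52
Depot → N2 → N4 → N1 → N3 → Depot: 9+4+8+17+16 = 54
Depot → N3 → N1 → N2 → N4 → Depot: 16+17+10+4+7 = 54
Depot → N3 → N2 → N1 → N4 → Depot: 16+11+10+8+7 = 52
The minimum is 40.
One optimal route: Depot → N1 → N2 → N3 → N4 → Depot (or its reverse).

40 blocks — the shortest possible round trip.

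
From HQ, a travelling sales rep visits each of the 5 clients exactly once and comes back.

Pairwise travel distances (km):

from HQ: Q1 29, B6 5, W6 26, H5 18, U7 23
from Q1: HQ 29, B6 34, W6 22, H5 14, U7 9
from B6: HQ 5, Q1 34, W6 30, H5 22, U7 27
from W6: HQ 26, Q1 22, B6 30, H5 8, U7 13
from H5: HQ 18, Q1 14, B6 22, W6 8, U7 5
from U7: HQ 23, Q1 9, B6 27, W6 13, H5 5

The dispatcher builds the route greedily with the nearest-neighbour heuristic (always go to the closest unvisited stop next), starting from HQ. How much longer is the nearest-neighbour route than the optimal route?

HQ: B6=5, H5=18, U7=23, W6=26, Q1=29 ⇒ B6
B6: H5=22, U7=27, W6=30, Q1=34 ⇒ H5
H5: U7=5, W6=8, Q1=14 ⇒ U7
U7: Q1=9, W6=13 ⇒ Q1
Q1: W6=22 ⇒ W6
NN route HQ → B6 → H5 → U7 → Q1 → W6 → HQ costs 89.
Optimal: HQ → Q1 → U7 → W6 → H5 → B6 → HQ costs 86 (by enumerating all 60 distinct tours).
Excess = 89 − 86 = 3.

Excess over optimum: 3 km.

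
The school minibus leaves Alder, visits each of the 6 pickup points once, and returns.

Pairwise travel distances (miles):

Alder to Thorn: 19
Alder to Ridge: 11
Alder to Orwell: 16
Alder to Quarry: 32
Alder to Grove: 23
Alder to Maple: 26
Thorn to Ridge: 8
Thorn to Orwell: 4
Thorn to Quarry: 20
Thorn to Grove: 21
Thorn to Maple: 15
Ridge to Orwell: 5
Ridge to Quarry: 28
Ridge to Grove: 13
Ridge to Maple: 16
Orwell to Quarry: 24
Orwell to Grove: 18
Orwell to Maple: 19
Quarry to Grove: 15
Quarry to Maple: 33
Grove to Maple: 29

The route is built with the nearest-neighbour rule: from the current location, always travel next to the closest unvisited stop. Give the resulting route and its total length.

Nearest-neighbour total = 111 miles; route Alder → Ridge → Orwell → Thorn → Maple → Grove → Quarry → Alder.

Alder → [Ridge:11 / Orwell:16 / Thorn:19 / Grove:23 / Maple:26 / Quarry:32] → Ridge (11)
Ridge → [Orwell:5 / Thorn:8 / Grove:13 / Maple:16 / Quarry:28] → Orwell (5)
Orwell → [Thorn:4 / Grove:18 / Maple:19 / Quarry:24] → Thorn (4)
Thorn → [Maple:15 / Quarry:20 / Grove:21] → Maple (15)
Maple → [Grove:29 / Quarry:33] → Grove (29)
Grove → [Quarry:15] → Quarry (15)
Return Quarry→Alder: 32.
Total = 11 + 5 + 4 + 15 + 29 + 15 + 32 = 111.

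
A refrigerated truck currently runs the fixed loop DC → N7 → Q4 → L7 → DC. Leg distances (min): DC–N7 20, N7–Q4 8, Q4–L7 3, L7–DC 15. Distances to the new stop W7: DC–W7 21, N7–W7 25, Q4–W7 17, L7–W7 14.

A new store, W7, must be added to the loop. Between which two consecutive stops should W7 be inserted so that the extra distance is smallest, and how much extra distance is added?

+20 min — insert W7 between L7 and DC.

Insertion cost between consecutive stops i–j is d(i,W7) + d(W7,j) − d(i,j):
  between DC and N7: 21 + 25 − 20 = 26
  between N7 and Q4: 25 + 17 − 8 = 34
  between Q4 and L7: 17 + 14 − 3 = 28
  between L7 and DC: 14 + 21 − 15 = 20
Cheapest insertion is between L7 and DC, adding 20.
New total = 46 + 20 = 66.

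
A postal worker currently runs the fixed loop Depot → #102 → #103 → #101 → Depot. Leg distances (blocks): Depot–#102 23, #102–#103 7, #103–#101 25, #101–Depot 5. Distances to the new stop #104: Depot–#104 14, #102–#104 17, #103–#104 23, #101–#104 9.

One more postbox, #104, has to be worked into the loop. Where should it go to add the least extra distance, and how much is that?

Insertion cost between consecutive stops i–j is d(i,#104) + d(#104,j) − d(i,j):
  between Depot and #102: 14 + 17 − 23 = 8
  between #102 and #103: 17 + 23 − 7 = 33
  between #103 and #101: 23 + 9 − 25 = 7
  between #101 and Depot: 9 + 14 − 5 = 18
Cheapest insertion is between #103 and #101, adding 7.
New total = 60 + 7 = 67.

Adding 7 blocks by placing #104 on the #103–#101 leg.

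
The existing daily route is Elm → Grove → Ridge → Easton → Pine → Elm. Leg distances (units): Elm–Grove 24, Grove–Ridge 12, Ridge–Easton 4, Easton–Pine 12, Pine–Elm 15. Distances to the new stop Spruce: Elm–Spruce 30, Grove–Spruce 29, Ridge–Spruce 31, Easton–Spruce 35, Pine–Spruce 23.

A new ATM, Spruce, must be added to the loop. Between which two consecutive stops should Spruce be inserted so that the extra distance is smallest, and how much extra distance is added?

Insertion cost between consecutive stops i–j is d(i,Spruce) + d(Spruce,j) − d(i,j):
  between Elm and Grove: 30 + 29 − 24 = 35
  between Grove and Ridge: 29 + 31 − 12 = 48
  between Ridge and Easton: 31 + 35 − 4 = 62
  between Easton and Pine: 35 + 23 − 12 = 46
  between Pine and Elm: 23 + 30 − 15 = 38
Cheapest insertion is between Elm and Grove, adding 35.
New total = 67 + 35 = 102.

Minimum extra distance: 35, inserting Spruce between Elm and Grove.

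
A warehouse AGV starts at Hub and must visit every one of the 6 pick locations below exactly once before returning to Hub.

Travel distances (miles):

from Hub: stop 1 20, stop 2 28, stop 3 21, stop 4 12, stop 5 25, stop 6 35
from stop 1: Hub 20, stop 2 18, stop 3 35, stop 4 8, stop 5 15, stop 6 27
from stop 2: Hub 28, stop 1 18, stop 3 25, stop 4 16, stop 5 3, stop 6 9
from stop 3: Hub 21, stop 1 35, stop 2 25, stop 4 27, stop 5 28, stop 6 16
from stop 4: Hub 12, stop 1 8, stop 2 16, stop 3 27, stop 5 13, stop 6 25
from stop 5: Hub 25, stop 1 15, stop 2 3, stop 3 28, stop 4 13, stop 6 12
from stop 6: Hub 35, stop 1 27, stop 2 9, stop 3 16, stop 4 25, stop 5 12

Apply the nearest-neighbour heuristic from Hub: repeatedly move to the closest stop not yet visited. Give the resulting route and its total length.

From Hub: distances to unvisited — stop 4=12, stop 1=20, stop 3=21, stop 5=25, stop 2=28, stop 6=35. Nearest is stop 4 (12).
From stop 4: distances to unvisited — stop 1=8, stop 5=13, stop 2=16, stop 6=25, stop 3=27. Nearest is stop 1 (8).
From stop 1: distances to unvisited — stop 5=15, stop 2=18, stop 6=27, stop 3=35. Nearest is stop 5 (15).
From stop 5: distances to unvisited — stop 2=3, stop 6=12, stop 3=28. Nearest is stop 2 (3).
From stop 2: distances to unvisited — stop 6=9, stop 3=25. Nearest is stop 6 (9).
From stop 6: distances to unvisited — stop 3=16. Nearest is stop 3 (16).
Return stop 3→Hub: 21.
Total = 12 + 8 + 15 + 3 + 9 + 16 + 21 = 84.

Nearest-neighbour total = 84 miles; route Hub → stop 4 → stop 1 → stop 5 → stop 2 → stop 6 → stop 3 → Hub.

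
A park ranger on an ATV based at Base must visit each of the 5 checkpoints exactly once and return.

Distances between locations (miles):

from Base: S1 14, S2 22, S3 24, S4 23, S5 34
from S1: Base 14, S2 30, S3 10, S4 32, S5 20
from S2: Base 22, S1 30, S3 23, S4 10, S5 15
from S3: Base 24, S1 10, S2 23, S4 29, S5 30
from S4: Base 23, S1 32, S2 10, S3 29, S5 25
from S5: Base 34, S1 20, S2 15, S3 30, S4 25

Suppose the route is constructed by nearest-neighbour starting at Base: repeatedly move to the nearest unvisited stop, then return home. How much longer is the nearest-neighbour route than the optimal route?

Base: S1=14, S2=22, S4=23, S3=24, S5=34 ⇒ S1
S1: S3=10, S5=20, S2=30, S4=32 ⇒ S3
S3: S2=23, S4=29, S5=30 ⇒ S2
S2: S4=10, S5=15 ⇒ S4
S4: S5=25 ⇒ S5
NN route Base → S1 → S3 → S2 → S4 → S5 → Base costs 116.
Optimal: Base → S1 → S3 → S5 → S2 → S4 → Base costs 102 (by enumerating all 60 distinct tours).
Excess = 116 − 102 = 14.

Excess over optimum: 14 miles.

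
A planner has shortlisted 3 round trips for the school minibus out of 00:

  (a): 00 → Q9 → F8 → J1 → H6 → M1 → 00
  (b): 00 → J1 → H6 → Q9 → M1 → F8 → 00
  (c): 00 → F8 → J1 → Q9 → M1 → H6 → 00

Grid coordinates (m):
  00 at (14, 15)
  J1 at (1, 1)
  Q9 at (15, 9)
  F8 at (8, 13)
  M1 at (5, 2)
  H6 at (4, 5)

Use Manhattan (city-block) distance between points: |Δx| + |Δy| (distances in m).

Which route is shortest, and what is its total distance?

(a): 7 + 11 + 19 + 7 + 4 + 22 = 70
(b): 27 + 7 + 15 + 17 + 14 + 8 = 88
(c): 8 + 19 + 22 + 17 + 4 + 20 = 90

70 m — (a) is the shortest.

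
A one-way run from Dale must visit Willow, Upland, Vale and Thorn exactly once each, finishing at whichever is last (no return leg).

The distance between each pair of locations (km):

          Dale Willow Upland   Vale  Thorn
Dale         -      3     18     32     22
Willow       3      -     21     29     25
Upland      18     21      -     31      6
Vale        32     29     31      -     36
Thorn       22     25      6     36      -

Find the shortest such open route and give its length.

There are 4! = 24 possible orderings.
Dale→Willow→Upland→Vale→Thorn: 3+21+31+36 = 91
Dale→Willow→Upland→Thorn→Vale: 3+21+6+36 = 66
Dale→Willow→Vale→Upland→Thorn: 3+29+31+6 = 69
Dale→Willow→Vale→Thorn→Upland: 3+29+36+6 = 74
Dale→Willow→Thorn→Upland→Vale: 3+25+6+31 = 65
Dale→Willow→Thorn→Vale→Upland: 3+25+36+31 = 95
Dale→Upland→Willow→Vale→Thorn: 18+21+29+36 = 104
Dale→Upland→Willow→Thorn→Vale: 18+21+25+36 = 100
Dale→Upland→Vale→Willow→Thorn: 18+31+29+25 = 103
Dale→Upland→Vale→Thorn→Willow: 18+31+36+25 = 110
Dale→Upland→Thorn→Willow→Vale: 18+6+25+29 = 78
Dale→Upland→Thorn→Vale→Willow: 18+6+36+29 = 89
Dale→Vale→Willow→Upland→Thorn: 32+29+21+6 = 88
Dale→Vale→Willow→Thorn→Upland: 32+29+25+6 = 92
… (10 more)
The minimum is 65.
One shortest path: Dale → Willow → Thorn → Upland → Vale.

Minimum one-way distance = 65 km.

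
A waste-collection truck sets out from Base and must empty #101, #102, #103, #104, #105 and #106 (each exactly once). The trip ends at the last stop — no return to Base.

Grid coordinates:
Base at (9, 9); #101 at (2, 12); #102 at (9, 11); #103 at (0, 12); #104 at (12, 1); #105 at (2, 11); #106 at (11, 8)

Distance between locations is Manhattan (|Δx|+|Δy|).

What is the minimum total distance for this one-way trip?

There are 6! = 720 possible orderings.
Base → #101 → #102 → #103 → #104 → #105 → #106: 10+8+10+23+20+12 = 83
Base → #101 → #102 → #103 → #104 → #106 → #105: 10+8+10+23+8+12 = 71
Base → #101 → #102 → #103 → #105 → #104 → #106: 10+8+10+3+20+8 = 59
Base → #101 → #102 → #103 → #105 → #106 → #104: 10+8+10+3+12+8 = 51
Base → #101 → #102 → #103 → #106 → #104 → #105: 10+8+10+15+8+20 = 71
Base → #101 → #102 → #103 → #106 → #105 → #104: 10+8+10+15+12+20 = 75
Base → #101 → #102 → #104 → #103 → #105 → #106: 10+8+13+23+3+12 = 69
Base → #101 → #102 → #104 → #103 → #106 → #105: 10+8+13+23+15+12 = 81
… (712 more)
Base → #104 → #106 → #102 → #105 → #101 → #103: 11+8+5+7+1+2 = 34  ← best
The minimum is 34.
One shortest path: Base → #104 → #106 → #102 → #105 → #101 → #103.

34 — the minimum one-way total.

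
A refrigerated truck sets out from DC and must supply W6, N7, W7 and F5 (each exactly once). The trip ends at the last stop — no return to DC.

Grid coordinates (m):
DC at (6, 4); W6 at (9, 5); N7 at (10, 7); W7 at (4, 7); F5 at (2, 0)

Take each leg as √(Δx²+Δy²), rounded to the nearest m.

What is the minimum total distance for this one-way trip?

There are 4! = 24 possible orderings.
DC - W6 - N7 - W7 - F5: 3+2+6+7 = 18
DC - W6 - N7 - F5 - W7: 3+2+11+7 = 23
DC - W6 - W7 - N7 - F5: 3+5+6+11 = 25
DC - W6 - W7 - F5 - N7: 3+5+7+11 = 26
DC - W6 - F5 - N7 - W7: 3+9+11+6 = 29
DC - W6 - F5 - W7 - N7: 3+9+7+6 = 25
DC - N7 - W6 - W7 - F5: 5+2+5+7 = 19
DC - N7 - W6 - F5 - W7: 5+2+9+7 = 23
DC - N7 - W7 - W6 - F5: 5+6+5+9 = 25
DC - N7 - W7 - F5 - W6: 5+6+7+9 = 27
DC - N7 - F5 - W6 - W7: 5+11+9+5 = 30
DC - N7 - F5 - W7 - W6: 5+11+7+5 = 28
DC - W7 - W6 - N7 - F5: 4+5+2+11 = 22
DC - W7 - W6 - F5 - N7: 4+5+9+11 = 29
… (10 more)
The minimum is 18.
One shortest path: DC → W6 → N7 → W7 → F5.

Minimum one-way distance = 18 m.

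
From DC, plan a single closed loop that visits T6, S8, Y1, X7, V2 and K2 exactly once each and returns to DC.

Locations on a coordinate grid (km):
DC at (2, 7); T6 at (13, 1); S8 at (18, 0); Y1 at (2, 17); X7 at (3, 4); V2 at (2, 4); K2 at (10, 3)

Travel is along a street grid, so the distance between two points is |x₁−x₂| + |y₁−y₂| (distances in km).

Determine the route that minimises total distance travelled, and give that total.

Shortest round trip = 66 km.

With 6 stops there are 6!/2 = 360 distinct round trips (a route and its reverse cost the same).
DC - T6 - S8 - Y1 - X7 - V2 - K2 - DC: 17+6+33+14+1+9+12 = 92
DC - T6 - S8 - Y1 - X7 - K2 - V2 - DC: 17+6+33+14+8+9+3 = 90
DC - T6 - S8 - Y1 - V2 - X7 - K2 - DC: 17+6+33+13+1+8+12 = 90
DC - T6 - S8 - Y1 - V2 - K2 - X7 - DC: 17+6+33+13+9+8+4 = 90
DC - T6 - S8 - Y1 - K2 - X7 - V2 - DC: 17+6+33+22+8+1+3 = 90
DC - T6 - S8 - Y1 - K2 - V2 - X7 - DC: 17+6+33+22+9+1+4 = 92
DC - T6 - S8 - X7 - Y1 - V2 - K2 - DC: 17+6+19+14+13+9+12 = 90
DC - T6 - S8 - X7 - Y1 - K2 - V2 - DC: 17+6+19+14+22+9+3 = 90
… (352 more)
DC - T6 - S8 - K2 - X7 - V2 - Y1 - DC: 17+6+11+8+1+13+10 = 66  ← best
The minimum is 66.
One optimal route: DC → T6 → S8 → K2 → X7 → V2 → Y1 → DC (or its reverse).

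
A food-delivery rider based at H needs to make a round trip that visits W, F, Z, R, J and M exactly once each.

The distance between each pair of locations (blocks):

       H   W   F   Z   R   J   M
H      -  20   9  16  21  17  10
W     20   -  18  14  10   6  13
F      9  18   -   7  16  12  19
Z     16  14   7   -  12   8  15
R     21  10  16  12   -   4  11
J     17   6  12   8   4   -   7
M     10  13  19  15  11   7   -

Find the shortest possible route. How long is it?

There are 360 distinct closed tours to check (reversals are equivalent).
H-W-F-Z-R-J-M-H: 20+18+7+12+4+7+10 = 78
H-W-F-Z-R-M-J-H: 20+18+7+12+11+7+17 = 92
H-W-F-Z-J-R-M-H: 20+18+7+8+4+11+10 = 78
H-W-F-Z-J-M-R-H: 20+18+7+8+7+11+21 = 92
H-W-F-Z-M-R-J-H: 20+18+7+15+11+4+17 = 92
H-W-F-Z-M-J-R-H: 20+18+7+15+7+4+21 = 92
H-W-F-R-Z-J-M-H: 20+18+16+12+8+7+10 = 91
H-W-F-R-Z-M-J-H: 20+18+16+12+15+7+17 = 105
… (352 more)
H-F-Z-W-R-J-M-H: 9+7+14+10+4+7+10 = 61  ← best
The minimum is 61.
One optimal route: H → F → Z → W → R → J → M → H (or its reverse).

Minimum total distance: 61 blocks.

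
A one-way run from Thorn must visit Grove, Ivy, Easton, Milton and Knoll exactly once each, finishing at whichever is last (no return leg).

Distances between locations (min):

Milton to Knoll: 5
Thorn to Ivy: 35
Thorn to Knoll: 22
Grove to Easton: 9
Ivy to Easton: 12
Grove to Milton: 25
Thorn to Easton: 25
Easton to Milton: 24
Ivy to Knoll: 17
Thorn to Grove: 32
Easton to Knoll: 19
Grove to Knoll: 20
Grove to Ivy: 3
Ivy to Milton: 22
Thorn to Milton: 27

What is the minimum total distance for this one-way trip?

Shortest open route: 59 min.

There are 5! = 120 possible orderings.
Thorn→Grove→Ivy→Easton→Milton→Knoll: 32+3+12+24+5 = 76
Thorn→Grove→Ivy→Easton→Knoll→Milton: 32+3+12+19+5 = 71
Thorn→Grove→Ivy→Milton→Easton→Knoll: 32+3+22+24+19 = 100
Thorn→Grove→Ivy→Milton→Knoll→Easton: 32+3+22+5+19 = 81
Thorn→Grove→Ivy→Knoll→Easton→Milton: 32+3+17+19+24 = 95
Thorn→Grove→Ivy→Knoll→Milton→Easton: 32+3+17+5+24 = 81
Thorn→Grove→Easton→Ivy→Milton→Knoll: 32+9+12+22+5 = 80
Thorn→Grove→Easton→Ivy→Knoll→Milton: 32+9+12+17+5 = 75
Thorn→Grove→Easton→Milton→Ivy→Knoll: 32+9+24+22+17 = 104
Thorn→Grove→Easton→Milton→Knoll→Ivy: 32+9+24+5+17 = 87
Thorn→Grove→Easton→Knoll→Ivy→Milton: 32+9+19+17+22 = 99
Thorn→Grove→Easton→Knoll→Milton→Ivy: 32+9+19+5+22 = 87
Thorn→Grove→Milton→Ivy→Easton→Knoll: 32+25+22+12+19 = 110
Thorn→Grove→Milton→Ivy→Knoll→Easton: 32+25+22+17+19 = 115
… (106 more)
Thorn→Easton→Grove→Ivy→Knoll→Milton: 25+9+3+17+5 = 59  ← best
The minimum is 59.
One shortest path: Thorn → Easton → Grove → Ivy → Knoll → Milton.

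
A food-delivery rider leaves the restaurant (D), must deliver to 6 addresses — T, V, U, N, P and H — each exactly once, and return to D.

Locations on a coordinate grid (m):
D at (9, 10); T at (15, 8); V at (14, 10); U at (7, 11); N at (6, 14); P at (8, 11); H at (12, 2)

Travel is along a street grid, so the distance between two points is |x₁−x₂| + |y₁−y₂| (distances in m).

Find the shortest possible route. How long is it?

With 6 stops there are 6!/2 = 360 distinct round trips (a route and its reverse cost the same).
D - T - V - U - N - P - H - D: 8+3+8+4+5+13+11 = 52
D - T - V - U - N - H - P - D: 8+3+8+4+18+13+2 = 56
D - T - V - U - P - N - H - D: 8+3+8+1+5+18+11 = 54
D - T - V - U - P - H - N - D: 8+3+8+1+13+18+7 = 58
D - T - V - U - H - N - P - D: 8+3+8+14+18+5+2 = 58
D - T - V - U - H - P - N - D: 8+3+8+14+13+5+7 = 58
D - T - V - N - U - P - H - D: 8+3+12+4+1+13+11 = 52
D - T - V - N - U - H - P - D: 8+3+12+4+14+13+2 = 56
… (352 more)
D - V - T - H - U - N - P - D: 5+3+9+14+4+5+2 = 42  ← best
The minimum is 42.
One optimal route: D → V → T → H → U → N → P → D (or its reverse).

Minimum total distance: 42 m.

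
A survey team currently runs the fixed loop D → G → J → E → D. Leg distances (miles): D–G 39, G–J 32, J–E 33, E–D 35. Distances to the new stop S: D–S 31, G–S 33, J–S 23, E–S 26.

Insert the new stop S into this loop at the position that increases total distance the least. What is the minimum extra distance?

Minimum extra distance: 16 miles, inserting S between J and E.

Insertion cost between consecutive stops i–j is d(i,S) + d(S,j) − d(i,j):
  between D and G: 31 + 33 − 39 = 25
  between G and J: 33 + 23 − 32 = 24
  between J and E: 23 + 26 − 33 = 16
  between E and D: 26 + 31 − 35 = 22
Cheapest insertion is between J and E, adding 16.
New total = 139 + 16 = 155.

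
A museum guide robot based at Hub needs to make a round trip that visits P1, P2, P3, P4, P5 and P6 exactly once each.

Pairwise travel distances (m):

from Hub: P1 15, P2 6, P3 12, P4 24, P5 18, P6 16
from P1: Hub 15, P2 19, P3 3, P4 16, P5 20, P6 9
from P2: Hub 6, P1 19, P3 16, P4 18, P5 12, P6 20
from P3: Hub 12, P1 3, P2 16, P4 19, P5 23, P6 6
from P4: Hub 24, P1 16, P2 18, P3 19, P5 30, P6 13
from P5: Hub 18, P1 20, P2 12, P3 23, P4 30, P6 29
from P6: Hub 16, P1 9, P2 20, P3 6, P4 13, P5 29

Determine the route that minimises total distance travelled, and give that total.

With 6 stops there are 6!/2 = 360 distinct round trips (a route and its reverse cost the same).
Hub-P1-P2-P3-P4-P5-P6-Hub: 15+19+16+19+30+29+16 = 144
Hub-P1-P2-P3-P4-P6-P5-Hub: 15+19+16+19+13+29+18 = 129
Hub-P1-P2-P3-P5-P4-P6-Hub: 15+19+16+23+30+13+16 = 132
Hub-P1-P2-P3-P5-P6-P4-Hub: 15+19+16+23+29+13+24 = 139
Hub-P1-P2-P3-P6-P4-P5-Hub: 15+19+16+6+13+30+18 = 117
Hub-P1-P2-P3-P6-P5-P4-Hub: 15+19+16+6+29+30+24 = 139
Hub-P1-P2-P4-P3-P5-P6-Hub: 15+19+18+19+23+29+16 = 139
Hub-P1-P2-P4-P3-P6-P5-Hub: 15+19+18+19+6+29+18 = 124
… (352 more)
Hub-P2-P4-P6-P3-P1-P5-Hub: 6+18+13+6+3+20+18 = 84  ← best
The minimum is 84.
One optimal route: Hub → P2 → P4 → P6 → P3 → P1 → P5 → Hub (or its reverse).

84 m — the shortest possible round trip.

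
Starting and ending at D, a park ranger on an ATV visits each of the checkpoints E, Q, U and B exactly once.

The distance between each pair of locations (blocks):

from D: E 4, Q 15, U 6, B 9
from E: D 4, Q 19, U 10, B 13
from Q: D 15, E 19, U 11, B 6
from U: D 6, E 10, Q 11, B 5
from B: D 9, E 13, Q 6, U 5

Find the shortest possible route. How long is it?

With 4 stops there are 4!/2 = 12 distinct round trips (a route and its reverse cost the same).
D → E → Q → U → B → D: 4+19+11+5+9 = 48
D → E → Q → B → U → D: 4+19+6+5+6 = 40
D → E → U → Q → B → D: 4+10+11+6+9 = 40
D → E → U → B → Q → D: 4+10+5+6+15 = 40
D → E → B → Q → U → D: 4+13+6+11+6 = 40
D → E → B → U → Q → D: 4+13+5+11+15 = 48
D → Q → E → U → B → D: 15+19+10+5+9 = 58
D → Q → E → B → U → D: 15+19+13+5+6 = 58
D → Q → U → E → B → D: 15+11+10+13+9 = 58
D → Q → B → E → U → D: 15+6+13+10+6 = 50
D → U → E → Q → B → D: 6+10+19+6+9 = 50
D → U → Q → E → B → D: 6+11+19+13+9 = 58
The minimum is 40.
One optimal route: D → E → Q → B → U → D (or its reverse).

Minimum total distance: 40 blocks.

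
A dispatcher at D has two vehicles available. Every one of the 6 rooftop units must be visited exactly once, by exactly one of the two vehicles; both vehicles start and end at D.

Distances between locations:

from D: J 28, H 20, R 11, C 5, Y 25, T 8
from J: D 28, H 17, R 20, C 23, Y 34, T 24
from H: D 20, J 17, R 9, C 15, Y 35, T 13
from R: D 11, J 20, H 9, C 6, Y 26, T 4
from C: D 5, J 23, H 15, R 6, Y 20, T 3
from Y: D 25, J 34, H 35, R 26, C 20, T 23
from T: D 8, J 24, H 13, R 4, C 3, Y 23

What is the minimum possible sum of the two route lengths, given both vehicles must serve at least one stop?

107 — the smallest possible combined total.

Try each way of splitting the stops between the two vehicles (each non-empty) and, for each split, find the best tour for each vehicle:
  {J} + {H, R, C, Y, T}: 56 + 81 = 137
  {H} + {J, R, C, Y, T}: 40 + 91 = 131
  {J, H} + {R, C, Y, T}: 65 + 63 = 128
  {R} + {J, H, C, Y, T}: 22 + 97 = 119
  {J, R} + {H, C, Y, T}: 59 + 81 = 140
  {H, R} + {J, C, Y, T}: 40 + 91 = 131
  … (31 splits in total)
  {C} + {J, H, R, Y, T}: 10 + 97 = 107  ← best
Best: vehicle 1 D → C → D = 10; vehicle 2 D → Y → J → H → R → T → D = 97; combined 107.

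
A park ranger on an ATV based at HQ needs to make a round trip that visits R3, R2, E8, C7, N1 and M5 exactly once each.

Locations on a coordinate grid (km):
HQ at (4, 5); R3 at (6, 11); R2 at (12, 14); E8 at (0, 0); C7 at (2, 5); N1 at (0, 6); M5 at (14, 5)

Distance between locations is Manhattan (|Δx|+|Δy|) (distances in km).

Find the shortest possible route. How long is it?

There are 360 distinct closed tours to check (reversals are equivalent).
HQ-R3-R2-E8-C7-N1-M5-HQ: 8+9+26+7+3+15+10 = 78
HQ-R3-R2-E8-C7-M5-N1-HQ: 8+9+26+7+12+15+5 = 82
HQ-R3-R2-E8-N1-C7-M5-HQ: 8+9+26+6+3+12+10 = 74
HQ-R3-R2-E8-N1-M5-C7-HQ: 8+9+26+6+15+12+2 = 78
HQ-R3-R2-E8-M5-C7-N1-HQ: 8+9+26+19+12+3+5 = 82
HQ-R3-R2-E8-M5-N1-C7-HQ: 8+9+26+19+15+3+2 = 82
HQ-R3-R2-C7-E8-N1-M5-HQ: 8+9+19+7+6+15+10 = 74
HQ-R3-R2-C7-E8-M5-N1-HQ: 8+9+19+7+19+15+5 = 82
… (352 more)
HQ-C7-E8-N1-R3-R2-M5-HQ: 2+7+6+11+9+11+10 = 56  ← best
The minimum is 56.
One optimal route: HQ → C7 → E8 → N1 → R3 → R2 → M5 → HQ (or its reverse).

Minimum total distance: 56 km.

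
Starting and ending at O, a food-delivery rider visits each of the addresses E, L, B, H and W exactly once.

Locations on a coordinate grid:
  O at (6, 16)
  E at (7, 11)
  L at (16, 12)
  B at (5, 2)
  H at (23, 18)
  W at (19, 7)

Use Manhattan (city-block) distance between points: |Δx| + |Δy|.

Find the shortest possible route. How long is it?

O - E - L - B - H - W - O: 6+10+21+34+15+22 = 108
O - E - L - B - W - H - O: 6+10+21+19+15+19 = 90
O - E - L - H - B - W - O: 6+10+13+34+19+22 = 104
O - E - L - H - W - B - O: 6+10+13+15+19+15 = 78
O - E - L - W - B - H - O: 6+10+8+19+34+19 = 96
O - E - L - W - H - B - O: 6+10+8+15+34+15 = 88
O - E - B - L - H - W - O: 6+11+21+13+15+22 = 88
O - E - B - L - W - H - O: 6+11+21+8+15+19 = 80
O - E - B - H - L - W - O: 6+11+34+13+8+22 = 94
O - E - B - H - W - L - O: 6+11+34+15+8+14 = 88
O - E - B - W - L - H - O: 6+11+19+8+13+19 = 76
O - E - B - W - H - L - O: 6+11+19+15+13+14 = 78
O - E - H - L - B - W - O: 6+23+13+21+19+22 = 104
O - E - H - L - W - B - O: 6+23+13+8+19+15 = 84
… (46 more)
The minimum is 76.
One optimal route: O → E → B → W → L → H → O (or its reverse).

Minimum total distance: 76.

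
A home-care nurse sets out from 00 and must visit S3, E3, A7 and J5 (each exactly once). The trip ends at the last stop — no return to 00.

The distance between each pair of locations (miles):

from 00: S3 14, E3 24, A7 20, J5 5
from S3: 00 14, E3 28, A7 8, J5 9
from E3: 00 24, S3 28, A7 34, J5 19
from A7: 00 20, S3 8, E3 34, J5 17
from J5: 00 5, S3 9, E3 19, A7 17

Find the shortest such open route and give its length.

Shortest open route: 56 miles.

There are 4! = 24 possible orderings.
00→S3→E3→A7→J5: 14+28+34+17 = 93
00→S3→E3→J5→A7: 14+28+19+17 = 78
00→S3→A7→E3→J5: 14+8+34+19 = 75
00→S3→A7→J5→E3: 14+8+17+19 = 58
00→S3→J5→E3→A7: 14+9+19+34 = 76
00→S3→J5→A7→E3: 14+9+17+34 = 74
00→E3→S3→A7→J5: 24+28+8+17 = 77
00→E3→S3→J5→A7: 24+28+9+17 = 78
00→E3→A7→S3→J5: 24+34+8+9 = 75
00→E3→A7→J5→S3: 24+34+17+9 = 84
00→E3→J5→S3→A7: 24+19+9+8 = 60
00→E3→J5→A7→S3: 24+19+17+8 = 68
00→A7→S3→E3→J5: 20+8+28+19 = 75
00→A7→S3→J5→E3: 20+8+9+19 = 56
… (10 more)
The minimum is 56.
One shortest path: 00 → A7 → S3 → J5 → E3.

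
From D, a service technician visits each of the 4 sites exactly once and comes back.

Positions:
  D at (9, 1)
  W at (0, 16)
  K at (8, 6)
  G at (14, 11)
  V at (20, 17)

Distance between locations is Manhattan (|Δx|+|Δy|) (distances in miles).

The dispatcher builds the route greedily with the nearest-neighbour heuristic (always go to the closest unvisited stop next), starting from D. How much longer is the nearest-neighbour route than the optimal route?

The nearest-neighbour route is 2 miles longer than optimal.

From D: K=6, G=15, W=24, V=27 → choose K (6).
From K: G=11, W=18, V=23 → choose G (11).
From G: V=12, W=19 → choose V (12).
From V: W=21 → choose W (21).
NN route D → K → G → V → W → D costs 74.
Optimal: D → K → W → V → G → D costs 72 (by enumerating all 12 distinct tours).
Excess = 74 − 72 = 2.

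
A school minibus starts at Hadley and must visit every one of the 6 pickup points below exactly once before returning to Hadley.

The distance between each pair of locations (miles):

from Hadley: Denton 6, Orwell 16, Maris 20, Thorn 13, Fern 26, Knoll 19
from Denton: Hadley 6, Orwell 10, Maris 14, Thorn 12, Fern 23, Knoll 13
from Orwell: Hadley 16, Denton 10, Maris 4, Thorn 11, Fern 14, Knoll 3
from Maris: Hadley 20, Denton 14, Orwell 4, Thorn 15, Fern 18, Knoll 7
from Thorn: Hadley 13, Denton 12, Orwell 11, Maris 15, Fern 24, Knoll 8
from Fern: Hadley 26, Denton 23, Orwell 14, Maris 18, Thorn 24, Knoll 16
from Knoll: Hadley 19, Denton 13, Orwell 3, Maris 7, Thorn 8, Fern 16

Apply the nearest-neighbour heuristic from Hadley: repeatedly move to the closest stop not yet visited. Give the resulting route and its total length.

At Hadley the remaining stops are Denton 6, Thorn 13, Orwell 16, Knoll 19, Maris 20, Fern 26; go to Denton.
At Denton the remaining stops are Orwell 10, Thorn 12, Knoll 13, Maris 14, Fern 23; go to Orwell.
At Orwell the remaining stops are Knoll 3, Maris 4, Thorn 11, Fern 14; go to Knoll.
At Knoll the remaining stops are Maris 7, Thorn 8, Fern 16; go to Maris.
At Maris the remaining stops are Thorn 15, Fern 18; go to Thorn.
At Thorn the remaining stops are Fern 24; go to Fern.
Return Fern→Hadley: 26.
Total = 6 + 10 + 3 + 7 + 15 + 24 + 26 = 91.

Nearest-neighbour total = 91 miles; route Hadley → Denton → Orwell → Knoll → Maris → Thorn → Fern → Hadley.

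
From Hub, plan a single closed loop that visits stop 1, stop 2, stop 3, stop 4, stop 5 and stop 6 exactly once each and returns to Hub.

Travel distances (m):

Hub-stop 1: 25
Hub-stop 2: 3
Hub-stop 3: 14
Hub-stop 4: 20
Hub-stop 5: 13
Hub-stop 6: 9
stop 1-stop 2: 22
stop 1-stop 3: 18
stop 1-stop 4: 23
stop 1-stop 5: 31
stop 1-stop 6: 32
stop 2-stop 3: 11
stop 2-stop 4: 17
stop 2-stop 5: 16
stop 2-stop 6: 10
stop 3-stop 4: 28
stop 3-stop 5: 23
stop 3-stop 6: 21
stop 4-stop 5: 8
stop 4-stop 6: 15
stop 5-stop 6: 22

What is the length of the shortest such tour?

Hub-stop 1-stop 2-stop 3-stop 4-stop 5-stop 6-Hub: 25+22+11+28+8+22+9 = 125
Hub-stop 1-stop 2-stop 3-stop 4-stop 6-stop 5-Hub: 25+22+11+28+15+22+13 = 136
Hub-stop 1-stop 2-stop 3-stop 5-stop 4-stop 6-Hub: 25+22+11+23+8+15+9 = 113
Hub-stop 1-stop 2-stop 3-stop 5-stop 6-stop 4-Hub: 25+22+11+23+22+15+20 = 138
Hub-stop 1-stop 2-stop 3-stop 6-stop 4-stop 5-Hub: 25+22+11+21+15+8+13 = 115
Hub-stop 1-stop 2-stop 3-stop 6-stop 5-stop 4-Hub: 25+22+11+21+22+8+20 = 129
Hub-stop 1-stop 2-stop 4-stop 3-stop 5-stop 6-Hub: 25+22+17+28+23+22+9 = 146
Hub-stop 1-stop 2-stop 4-stop 3-stop 6-stop 5-Hub: 25+22+17+28+21+22+13 = 148
… (352 more)
Hub-stop 5-stop 4-stop 1-stop 3-stop 2-stop 6-Hub: 13+8+23+18+11+10+9 = 92  ← best
The minimum is 92.
One optimal route: Hub → stop 5 → stop 4 → stop 1 → stop 3 → stop 2 → stop 6 → Hub (or its reverse).

Minimum total distance: 92 m.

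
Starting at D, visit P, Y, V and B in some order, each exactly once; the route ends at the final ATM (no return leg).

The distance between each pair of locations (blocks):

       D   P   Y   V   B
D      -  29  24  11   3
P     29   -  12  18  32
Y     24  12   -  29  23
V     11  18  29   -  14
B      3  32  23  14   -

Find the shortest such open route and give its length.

There are 4! = 24 possible orderings.
D→P→Y→V→B: 29+12+29+14 = 84
D→P→Y→B→V: 29+12+23+14 = 78
D→P→V→Y→B: 29+18+29+23 = 99
D→P→V→B→Y: 29+18+14+23 = 84
D→P→B→Y→V: 29+32+23+29 = 113
D→P→B→V→Y: 29+32+14+29 = 104
D→Y→P→V→B: 24+12+18+14 = 68
D→Y→P→B→V: 24+12+32+14 = 82
D→Y→V→P→B: 24+29+18+32 = 103
D→Y→V→B→P: 24+29+14+32 = 99
D→Y→B→P→V: 24+23+32+18 = 97
D→Y→B→V→P: 24+23+14+18 = 79
D→V→P→Y→B: 11+18+12+23 = 64
D→V→P→B→Y: 11+18+32+23 = 84
… (10 more)
D→B→V→P→Y: 3+14+18+12 = 47  ← best
The minimum is 47.
One shortest path: D → B → V → P → Y.

47 blocks — the minimum one-way total.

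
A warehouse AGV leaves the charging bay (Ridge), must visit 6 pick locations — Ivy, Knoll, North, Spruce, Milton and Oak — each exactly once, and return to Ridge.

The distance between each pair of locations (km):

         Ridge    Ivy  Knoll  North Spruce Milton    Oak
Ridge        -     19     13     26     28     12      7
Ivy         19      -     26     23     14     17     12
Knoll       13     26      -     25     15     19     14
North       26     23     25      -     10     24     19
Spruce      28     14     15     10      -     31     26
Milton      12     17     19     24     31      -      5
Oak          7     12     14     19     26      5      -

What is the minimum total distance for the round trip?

Minimum total distance: 90 km.

With 6 stops there are 6!/2 = 360 distinct round trips (a route and its reverse cost the same).
Ridge → Ivy → Knoll → North → Spruce → Milton → Oak → Ridge: 19+26+25+10+31+5+7 = 123
Ridge → Ivy → Knoll → North → Spruce → Oak → Milton → Ridge: 19+26+25+10+26+5+12 = 123
Ridge → Ivy → Knoll → North → Milton → Spruce → Oak → Ridge: 19+26+25+24+31+26+7 = 158
Ridge → Ivy → Knoll → North → Milton → Oak → Spruce → Ridge: 19+26+25+24+5+26+28 = 153
Ridge → Ivy → Knoll → North → Oak → Spruce → Milton → Ridge: 19+26+25+19+26+31+12 = 158
Ridge → Ivy → Knoll → North → Oak → Milton → Spruce → Ridge: 19+26+25+19+5+31+28 = 153
Ridge → Ivy → Knoll → Spruce → North → Milton → Oak → Ridge: 19+26+15+10+24+5+7 = 106
Ridge → Ivy → Knoll → Spruce → North → Oak → Milton → Ridge: 19+26+15+10+19+5+12 = 106
… (352 more)
Ridge → Knoll → Spruce → North → Ivy → Milton → Oak → Ridge: 13+15+10+23+17+5+7 = 90  ← best
The minimum is 90.
One optimal route: Ridge → Knoll → Spruce → North → Ivy → Milton → Oak → Ridge (or its reverse).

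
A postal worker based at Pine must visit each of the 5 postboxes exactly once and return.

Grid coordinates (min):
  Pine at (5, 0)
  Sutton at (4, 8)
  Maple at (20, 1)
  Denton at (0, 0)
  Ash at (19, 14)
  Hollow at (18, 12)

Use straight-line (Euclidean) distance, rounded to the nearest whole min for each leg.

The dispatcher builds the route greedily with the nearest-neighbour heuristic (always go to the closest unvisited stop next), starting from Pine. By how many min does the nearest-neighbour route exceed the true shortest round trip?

Pine: Denton=5, Sutton=8, Maple=15, Hollow=18, Ash=20 ⇒ Denton
Denton: Sutton=9, Maple=20, Hollow=22, Ash=24 ⇒ Sutton
Sutton: Hollow=15, Ash=16, Maple=17 ⇒ Hollow
Hollow: Ash=2, Maple=11 ⇒ Ash
Ash: Maple=13 ⇒ Maple
NN route Pine → Denton → Sutton → Hollow → Ash → Maple → Pine costs 59.
Optimal: Pine → Maple → Hollow → Ash → Sutton → Denton → Pine costs 58 (by enumerating all 60 distinct tours).
Excess = 59 − 58 = 1.

The nearest-neighbour route is 1 min longer than optimal.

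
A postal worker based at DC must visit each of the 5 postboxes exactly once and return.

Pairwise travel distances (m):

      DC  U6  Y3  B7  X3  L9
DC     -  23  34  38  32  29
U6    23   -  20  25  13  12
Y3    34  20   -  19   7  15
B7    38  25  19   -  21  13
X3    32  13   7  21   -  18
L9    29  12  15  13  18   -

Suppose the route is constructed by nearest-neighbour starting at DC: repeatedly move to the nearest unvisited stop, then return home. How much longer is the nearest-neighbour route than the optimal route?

DC: U6=23, L9=29, X3=32, Y3=34, B7=38 ⇒ U6
U6: L9=12, X3=13, Y3=20, B7=25 ⇒ L9
L9: B7=13, Y3=15, X3=18 ⇒ B7
B7: Y3=19, X3=21 ⇒ Y3
Y3: X3=7 ⇒ X3
NN route DC → U6 → L9 → B7 → Y3 → X3 → DC costs 106.
Optimal: DC → U6 → X3 → Y3 → B7 → L9 → DC costs 104 (by enumerating all 60 distinct tours).
Excess = 106 − 104 = 2.

Excess over optimum: 2 m.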